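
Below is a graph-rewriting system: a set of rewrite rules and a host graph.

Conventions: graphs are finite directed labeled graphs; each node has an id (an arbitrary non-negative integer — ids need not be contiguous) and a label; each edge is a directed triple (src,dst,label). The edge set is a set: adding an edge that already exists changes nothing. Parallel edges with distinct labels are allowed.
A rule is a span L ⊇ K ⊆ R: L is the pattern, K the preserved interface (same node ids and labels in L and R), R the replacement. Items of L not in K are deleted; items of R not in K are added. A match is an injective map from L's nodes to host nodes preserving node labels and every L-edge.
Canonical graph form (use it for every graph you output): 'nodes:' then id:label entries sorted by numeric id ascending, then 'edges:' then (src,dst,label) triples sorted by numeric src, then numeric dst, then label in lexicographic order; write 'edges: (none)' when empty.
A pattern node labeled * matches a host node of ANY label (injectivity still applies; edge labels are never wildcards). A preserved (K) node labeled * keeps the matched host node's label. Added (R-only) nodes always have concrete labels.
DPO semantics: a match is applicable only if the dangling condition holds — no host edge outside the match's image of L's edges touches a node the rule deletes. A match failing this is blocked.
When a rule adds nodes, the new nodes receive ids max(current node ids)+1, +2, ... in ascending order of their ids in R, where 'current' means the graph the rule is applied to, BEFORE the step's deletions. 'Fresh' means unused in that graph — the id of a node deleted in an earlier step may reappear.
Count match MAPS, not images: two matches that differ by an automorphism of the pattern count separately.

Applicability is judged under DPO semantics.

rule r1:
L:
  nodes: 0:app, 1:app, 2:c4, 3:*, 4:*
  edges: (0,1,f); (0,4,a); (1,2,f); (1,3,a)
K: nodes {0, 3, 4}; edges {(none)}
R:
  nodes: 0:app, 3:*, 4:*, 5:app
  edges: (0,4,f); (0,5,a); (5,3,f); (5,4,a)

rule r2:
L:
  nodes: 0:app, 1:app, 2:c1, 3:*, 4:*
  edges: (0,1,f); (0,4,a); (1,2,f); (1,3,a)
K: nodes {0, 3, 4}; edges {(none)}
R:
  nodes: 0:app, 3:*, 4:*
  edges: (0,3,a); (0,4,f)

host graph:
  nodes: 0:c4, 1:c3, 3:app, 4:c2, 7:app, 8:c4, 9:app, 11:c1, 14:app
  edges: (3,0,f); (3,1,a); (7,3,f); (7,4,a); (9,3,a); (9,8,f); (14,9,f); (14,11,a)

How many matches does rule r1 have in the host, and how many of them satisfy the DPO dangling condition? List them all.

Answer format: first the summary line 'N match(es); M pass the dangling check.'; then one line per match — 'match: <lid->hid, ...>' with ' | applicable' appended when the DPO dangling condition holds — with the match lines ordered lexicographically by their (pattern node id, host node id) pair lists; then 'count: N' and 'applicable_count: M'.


2 match(es); 1 pass the dangling check.
match: 0->7, 1->3, 2->0, 3->1, 4->4
match: 0->14, 1->9, 2->8, 3->3, 4->11 | applicable
count: 2
applicable_count: 1


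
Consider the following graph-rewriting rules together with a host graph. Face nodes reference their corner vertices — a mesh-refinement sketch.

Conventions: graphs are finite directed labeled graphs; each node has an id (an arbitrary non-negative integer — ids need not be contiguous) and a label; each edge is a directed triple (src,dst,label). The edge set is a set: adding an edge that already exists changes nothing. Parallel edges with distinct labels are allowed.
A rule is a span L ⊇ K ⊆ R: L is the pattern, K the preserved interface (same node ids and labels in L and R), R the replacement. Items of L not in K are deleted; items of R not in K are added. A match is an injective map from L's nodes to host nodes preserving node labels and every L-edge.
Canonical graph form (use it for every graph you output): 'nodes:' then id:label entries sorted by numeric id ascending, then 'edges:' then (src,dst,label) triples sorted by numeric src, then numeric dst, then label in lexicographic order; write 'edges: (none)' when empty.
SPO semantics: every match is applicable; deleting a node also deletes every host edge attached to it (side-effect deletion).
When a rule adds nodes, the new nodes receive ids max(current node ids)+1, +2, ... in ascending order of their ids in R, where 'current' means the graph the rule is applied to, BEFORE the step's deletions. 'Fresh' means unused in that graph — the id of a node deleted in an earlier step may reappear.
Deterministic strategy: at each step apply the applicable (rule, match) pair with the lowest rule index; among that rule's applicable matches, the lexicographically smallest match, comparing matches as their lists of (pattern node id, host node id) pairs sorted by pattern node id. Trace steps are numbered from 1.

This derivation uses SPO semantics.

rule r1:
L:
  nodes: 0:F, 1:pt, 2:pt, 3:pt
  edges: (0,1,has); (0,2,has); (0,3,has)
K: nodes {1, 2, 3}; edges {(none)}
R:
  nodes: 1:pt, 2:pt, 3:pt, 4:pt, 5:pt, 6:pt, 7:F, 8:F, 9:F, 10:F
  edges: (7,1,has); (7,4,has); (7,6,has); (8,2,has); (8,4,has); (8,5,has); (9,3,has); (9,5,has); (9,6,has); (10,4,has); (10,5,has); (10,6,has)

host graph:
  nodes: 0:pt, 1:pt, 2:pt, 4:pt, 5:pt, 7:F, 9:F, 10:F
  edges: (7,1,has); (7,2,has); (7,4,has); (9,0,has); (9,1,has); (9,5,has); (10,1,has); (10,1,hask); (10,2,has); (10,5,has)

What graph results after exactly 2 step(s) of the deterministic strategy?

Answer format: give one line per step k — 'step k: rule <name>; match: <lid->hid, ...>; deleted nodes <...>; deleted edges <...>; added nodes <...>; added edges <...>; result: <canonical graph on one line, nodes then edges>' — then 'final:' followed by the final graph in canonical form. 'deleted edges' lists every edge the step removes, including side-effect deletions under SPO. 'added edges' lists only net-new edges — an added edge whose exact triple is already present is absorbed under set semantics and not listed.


step 1: rule r1; match: 0->7, 1->1, 2->2, 3->4; deleted nodes 7; deleted edges (7,1,has); (7,2,has); (7,4,has); added nodes 11, 12, 13, 14, 15, 16, 17; added edges (14,1,has); (14,11,has); (14,13,has); (15,2,has); (15,11,has); (15,12,has); (16,4,has); (16,12,has); (16,13,has); (17,11,has); (17,12,has); (17,13,has); result: nodes: 0:pt, 1:pt, 2:pt, 4:pt, 5:pt, 9:F, 10:F, 11:pt, 12:pt, 13:pt, 14:F, 15:F, 16:F, 17:F edges: (9,0,has); (9,1,has); (9,5,has); (10,1,has); (10,1,hask); (10,2,has); (10,5,has); (14,1,has); (14,11,has); (14,13,has); (15,2,has); (15,11,has); (15,12,has); (16,4,has); (16,12,has); (16,13,has); (17,11,has); (17,12,has); (17,13,has)
step 2: rule r1; match: 0->9, 1->0, 2->1, 3->5; deleted nodes 9; deleted edges (9,0,has); (9,1,has); (9,5,has); added nodes 18, 19, 20, 21, 22, 23, 24; added edges (21,0,has); (21,18,has); (21,20,has); (22,1,has); (22,18,has); (22,19,has); (23,5,has); (23,19,has); (23,20,has); (24,18,has); (24,19,has); (24,20,has); result: nodes: 0:pt, 1:pt, 2:pt, 4:pt, 5:pt, 10:F, 11:pt, 12:pt, 13:pt, 14:F, 15:F, 16:F, 17:F, 18:pt, 19:pt, 20:pt, 21:F, 22:F, 23:F, 24:F edges: (10,1,has); (10,1,hask); (10,2,has); (10,5,has); (14,1,has); (14,11,has); (14,13,has); (15,2,has); (15,11,has); (15,12,has); (16,4,has); (16,12,has); (16,13,has); (17,11,has); (17,12,has); (17,13,has); (21,0,has); (21,18,has); (21,20,has); (22,1,has); (22,18,has); (22,19,has); (23,5,has); (23,19,has); (23,20,has); (24,18,has); (24,19,has); (24,20,has)
final:
nodes: 0:pt, 1:pt, 2:pt, 4:pt, 5:pt, 10:F, 11:pt, 12:pt, 13:pt, 14:F, 15:F, 16:F, 17:F, 18:pt, 19:pt, 20:pt, 21:F, 22:F, 23:F, 24:F
edges: (10,1,has); (10,1,hask); (10,2,has); (10,5,has); (14,1,has); (14,11,has); (14,13,has); (15,2,has); (15,11,has); (15,12,has); (16,4,has); (16,12,has); (16,13,has); (17,11,has); (17,12,has); (17,13,has); (21,0,has); (21,18,has); (21,20,has); (22,1,has); (22,18,has); (22,19,has); (23,5,has); (23,19,has); (23,20,has); (24,18,has); (24,19,has); (24,20,has)


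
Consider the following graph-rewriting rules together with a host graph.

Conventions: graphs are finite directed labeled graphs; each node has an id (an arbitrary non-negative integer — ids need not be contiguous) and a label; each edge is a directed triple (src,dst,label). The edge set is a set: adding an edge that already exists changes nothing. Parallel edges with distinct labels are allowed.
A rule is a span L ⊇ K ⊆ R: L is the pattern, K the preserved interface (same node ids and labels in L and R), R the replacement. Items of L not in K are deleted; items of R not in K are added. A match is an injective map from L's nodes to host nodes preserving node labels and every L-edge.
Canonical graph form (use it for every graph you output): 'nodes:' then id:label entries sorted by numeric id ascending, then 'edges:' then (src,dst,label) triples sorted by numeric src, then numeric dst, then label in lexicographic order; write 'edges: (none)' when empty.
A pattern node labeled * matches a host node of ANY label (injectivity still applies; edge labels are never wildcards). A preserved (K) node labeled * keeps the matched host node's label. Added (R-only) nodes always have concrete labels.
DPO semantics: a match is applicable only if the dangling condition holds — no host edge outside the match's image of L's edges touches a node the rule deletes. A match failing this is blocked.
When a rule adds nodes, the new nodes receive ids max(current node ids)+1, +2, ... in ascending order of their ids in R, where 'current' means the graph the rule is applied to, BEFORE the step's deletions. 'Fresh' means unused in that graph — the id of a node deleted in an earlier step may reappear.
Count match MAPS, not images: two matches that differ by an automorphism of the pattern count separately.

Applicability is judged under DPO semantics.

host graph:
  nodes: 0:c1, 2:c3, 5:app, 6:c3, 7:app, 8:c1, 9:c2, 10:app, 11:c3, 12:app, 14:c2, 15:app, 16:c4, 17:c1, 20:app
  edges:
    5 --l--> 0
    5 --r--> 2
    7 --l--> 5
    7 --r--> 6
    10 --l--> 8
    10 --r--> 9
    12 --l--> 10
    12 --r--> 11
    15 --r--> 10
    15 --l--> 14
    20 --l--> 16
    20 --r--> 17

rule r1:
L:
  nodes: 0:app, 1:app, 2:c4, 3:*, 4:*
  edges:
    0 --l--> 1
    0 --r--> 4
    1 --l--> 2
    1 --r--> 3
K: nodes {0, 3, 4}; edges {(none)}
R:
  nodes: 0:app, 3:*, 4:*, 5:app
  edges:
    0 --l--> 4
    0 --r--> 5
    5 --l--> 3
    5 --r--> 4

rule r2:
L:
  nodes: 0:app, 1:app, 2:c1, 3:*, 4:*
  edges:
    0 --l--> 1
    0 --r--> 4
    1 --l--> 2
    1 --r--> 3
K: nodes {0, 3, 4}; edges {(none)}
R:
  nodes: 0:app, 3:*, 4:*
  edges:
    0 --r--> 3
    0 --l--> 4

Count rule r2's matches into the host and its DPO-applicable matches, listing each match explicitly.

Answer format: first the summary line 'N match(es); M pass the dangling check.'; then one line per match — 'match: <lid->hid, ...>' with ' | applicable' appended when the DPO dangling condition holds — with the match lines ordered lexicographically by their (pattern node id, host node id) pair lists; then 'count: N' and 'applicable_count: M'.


2 match(es); 1 pass the dangling check.
match: 0->7, 1->5, 2->0, 3->2, 4->6 | applicable
match: 0->12, 1->10, 2->8, 3->9, 4->11
count: 2
applicable_count: 1


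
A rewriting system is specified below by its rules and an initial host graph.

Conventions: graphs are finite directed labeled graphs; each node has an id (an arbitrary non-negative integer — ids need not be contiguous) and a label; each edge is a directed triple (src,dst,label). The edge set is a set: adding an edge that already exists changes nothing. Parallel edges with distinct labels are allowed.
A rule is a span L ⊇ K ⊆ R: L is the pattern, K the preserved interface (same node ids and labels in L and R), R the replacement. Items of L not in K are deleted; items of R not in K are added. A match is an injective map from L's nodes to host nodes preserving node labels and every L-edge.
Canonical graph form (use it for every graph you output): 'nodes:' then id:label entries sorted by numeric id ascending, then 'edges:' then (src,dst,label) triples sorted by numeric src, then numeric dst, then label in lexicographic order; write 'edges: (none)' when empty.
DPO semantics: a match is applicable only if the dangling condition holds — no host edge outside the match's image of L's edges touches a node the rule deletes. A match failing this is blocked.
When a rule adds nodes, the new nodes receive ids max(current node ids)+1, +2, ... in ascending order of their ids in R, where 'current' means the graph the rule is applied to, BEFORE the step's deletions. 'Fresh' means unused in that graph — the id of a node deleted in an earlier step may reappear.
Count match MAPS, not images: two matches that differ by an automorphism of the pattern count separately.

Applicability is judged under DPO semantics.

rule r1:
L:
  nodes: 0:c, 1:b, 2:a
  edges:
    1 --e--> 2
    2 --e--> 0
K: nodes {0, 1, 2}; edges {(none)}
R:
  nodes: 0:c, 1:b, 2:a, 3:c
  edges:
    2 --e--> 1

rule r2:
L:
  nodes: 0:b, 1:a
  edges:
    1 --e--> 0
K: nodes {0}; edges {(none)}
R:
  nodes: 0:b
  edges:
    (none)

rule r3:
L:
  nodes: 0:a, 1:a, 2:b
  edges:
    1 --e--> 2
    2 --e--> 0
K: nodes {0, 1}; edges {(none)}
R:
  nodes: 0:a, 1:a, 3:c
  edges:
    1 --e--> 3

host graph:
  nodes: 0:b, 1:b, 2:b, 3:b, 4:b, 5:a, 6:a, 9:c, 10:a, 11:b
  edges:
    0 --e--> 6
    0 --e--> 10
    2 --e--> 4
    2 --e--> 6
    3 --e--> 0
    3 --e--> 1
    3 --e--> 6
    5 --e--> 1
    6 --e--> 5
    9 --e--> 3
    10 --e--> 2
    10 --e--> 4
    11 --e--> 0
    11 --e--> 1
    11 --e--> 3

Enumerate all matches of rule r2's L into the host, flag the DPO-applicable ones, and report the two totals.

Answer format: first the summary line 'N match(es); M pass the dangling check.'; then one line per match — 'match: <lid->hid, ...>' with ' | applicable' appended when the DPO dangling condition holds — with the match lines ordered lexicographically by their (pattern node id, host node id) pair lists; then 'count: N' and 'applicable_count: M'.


3 match(es); 0 pass the dangling check.
match: 0->1, 1->5
match: 0->2, 1->10
match: 0->4, 1->10
count: 3
applicable_count: 0


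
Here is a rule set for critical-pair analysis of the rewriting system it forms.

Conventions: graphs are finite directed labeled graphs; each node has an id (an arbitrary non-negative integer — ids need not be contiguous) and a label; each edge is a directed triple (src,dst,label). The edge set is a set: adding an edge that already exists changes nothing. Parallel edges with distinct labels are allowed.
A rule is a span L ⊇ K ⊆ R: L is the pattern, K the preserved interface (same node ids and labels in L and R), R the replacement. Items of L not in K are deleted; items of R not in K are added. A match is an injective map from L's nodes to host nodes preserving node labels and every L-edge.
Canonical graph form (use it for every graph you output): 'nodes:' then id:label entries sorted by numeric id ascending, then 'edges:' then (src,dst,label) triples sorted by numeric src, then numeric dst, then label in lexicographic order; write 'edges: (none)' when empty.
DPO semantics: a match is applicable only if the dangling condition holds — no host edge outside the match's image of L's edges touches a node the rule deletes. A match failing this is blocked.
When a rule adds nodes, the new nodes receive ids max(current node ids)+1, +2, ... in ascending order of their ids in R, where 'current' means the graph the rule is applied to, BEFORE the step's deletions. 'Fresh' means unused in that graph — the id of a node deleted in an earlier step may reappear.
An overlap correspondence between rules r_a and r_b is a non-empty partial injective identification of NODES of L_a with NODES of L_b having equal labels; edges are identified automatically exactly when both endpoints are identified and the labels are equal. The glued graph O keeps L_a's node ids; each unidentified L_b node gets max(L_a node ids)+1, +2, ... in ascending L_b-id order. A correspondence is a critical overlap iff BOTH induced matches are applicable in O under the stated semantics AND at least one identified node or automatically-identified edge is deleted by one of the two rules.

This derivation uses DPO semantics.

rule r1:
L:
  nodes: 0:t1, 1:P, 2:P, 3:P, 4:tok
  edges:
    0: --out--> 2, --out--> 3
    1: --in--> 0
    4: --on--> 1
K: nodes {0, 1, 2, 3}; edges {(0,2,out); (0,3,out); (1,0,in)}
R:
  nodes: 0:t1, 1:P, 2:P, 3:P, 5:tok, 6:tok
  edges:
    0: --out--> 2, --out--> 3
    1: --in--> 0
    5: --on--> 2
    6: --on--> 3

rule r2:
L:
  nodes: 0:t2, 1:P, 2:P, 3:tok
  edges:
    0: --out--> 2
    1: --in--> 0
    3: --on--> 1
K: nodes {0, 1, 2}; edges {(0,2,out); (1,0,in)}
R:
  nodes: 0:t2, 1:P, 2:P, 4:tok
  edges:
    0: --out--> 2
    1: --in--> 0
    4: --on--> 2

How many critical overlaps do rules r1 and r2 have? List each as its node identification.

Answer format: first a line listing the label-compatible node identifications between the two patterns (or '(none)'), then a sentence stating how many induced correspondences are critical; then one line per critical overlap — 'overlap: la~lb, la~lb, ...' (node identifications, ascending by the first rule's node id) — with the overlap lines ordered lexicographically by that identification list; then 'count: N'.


label-compatible node identifications between L(r1) and L(r2): 1~1, 1~2, 2~1, 2~2, 3~1, 3~2, 4~3
3 of the induced correspondences are critical overlaps of r1 and r2.
overlap: 1~1, 2~2, 4~3
overlap: 1~1, 3~2, 4~3
overlap: 1~1, 4~3
count: 3


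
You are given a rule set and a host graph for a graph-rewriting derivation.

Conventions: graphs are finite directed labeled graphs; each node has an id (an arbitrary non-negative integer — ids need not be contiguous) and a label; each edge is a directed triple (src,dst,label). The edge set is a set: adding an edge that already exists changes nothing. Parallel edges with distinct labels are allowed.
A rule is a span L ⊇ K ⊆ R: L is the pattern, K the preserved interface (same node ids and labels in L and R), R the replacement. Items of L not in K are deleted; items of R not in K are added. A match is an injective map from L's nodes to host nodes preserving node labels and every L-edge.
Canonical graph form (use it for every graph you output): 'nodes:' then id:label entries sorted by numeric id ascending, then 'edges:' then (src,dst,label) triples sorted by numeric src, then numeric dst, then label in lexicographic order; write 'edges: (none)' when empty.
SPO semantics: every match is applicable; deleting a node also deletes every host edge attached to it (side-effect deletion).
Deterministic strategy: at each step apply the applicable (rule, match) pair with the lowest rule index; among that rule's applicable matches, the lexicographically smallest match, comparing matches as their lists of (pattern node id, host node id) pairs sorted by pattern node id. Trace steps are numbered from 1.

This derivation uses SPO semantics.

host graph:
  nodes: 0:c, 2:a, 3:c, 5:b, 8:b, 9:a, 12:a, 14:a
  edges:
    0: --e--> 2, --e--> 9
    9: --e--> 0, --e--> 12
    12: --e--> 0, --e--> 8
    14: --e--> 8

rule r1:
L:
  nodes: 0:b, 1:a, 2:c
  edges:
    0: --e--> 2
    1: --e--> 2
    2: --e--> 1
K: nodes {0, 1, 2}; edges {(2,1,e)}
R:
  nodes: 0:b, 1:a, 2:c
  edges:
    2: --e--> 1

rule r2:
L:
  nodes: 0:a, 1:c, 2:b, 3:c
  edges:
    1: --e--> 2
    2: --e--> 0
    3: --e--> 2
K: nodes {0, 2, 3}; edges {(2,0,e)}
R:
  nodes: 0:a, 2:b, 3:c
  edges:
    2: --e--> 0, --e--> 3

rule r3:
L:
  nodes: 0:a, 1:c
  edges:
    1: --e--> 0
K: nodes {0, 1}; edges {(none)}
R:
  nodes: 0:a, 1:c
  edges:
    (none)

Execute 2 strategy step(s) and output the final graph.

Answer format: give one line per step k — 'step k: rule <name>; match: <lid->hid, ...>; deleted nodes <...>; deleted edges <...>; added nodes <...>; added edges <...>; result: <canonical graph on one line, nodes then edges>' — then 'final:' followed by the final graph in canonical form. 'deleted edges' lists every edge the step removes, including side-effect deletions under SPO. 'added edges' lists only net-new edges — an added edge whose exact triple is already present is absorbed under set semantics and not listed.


step 1: rule r3; match: 0->2, 1->0; deleted nodes (none); deleted edges (0,2,e); added nodes (none); added edges (none); result: nodes: 0:c, 2:a, 3:c, 5:b, 8:b, 9:a, 12:a, 14:a edges: (0,9,e); (9,0,e); (9,12,e); (12,0,e); (12,8,e); (14,8,e)
step 2: rule r3; match: 0->9, 1->0; deleted nodes (none); deleted edges (0,9,e); added nodes (none); added edges (none); result: nodes: 0:c, 2:a, 3:c, 5:b, 8:b, 9:a, 12:a, 14:a edges: (9,0,e); (9,12,e); (12,0,e); (12,8,e); (14,8,e)
final:
nodes: 0:c, 2:a, 3:c, 5:b, 8:b, 9:a, 12:a, 14:a
edges: (9,0,e); (9,12,e); (12,0,e); (12,8,e); (14,8,e)


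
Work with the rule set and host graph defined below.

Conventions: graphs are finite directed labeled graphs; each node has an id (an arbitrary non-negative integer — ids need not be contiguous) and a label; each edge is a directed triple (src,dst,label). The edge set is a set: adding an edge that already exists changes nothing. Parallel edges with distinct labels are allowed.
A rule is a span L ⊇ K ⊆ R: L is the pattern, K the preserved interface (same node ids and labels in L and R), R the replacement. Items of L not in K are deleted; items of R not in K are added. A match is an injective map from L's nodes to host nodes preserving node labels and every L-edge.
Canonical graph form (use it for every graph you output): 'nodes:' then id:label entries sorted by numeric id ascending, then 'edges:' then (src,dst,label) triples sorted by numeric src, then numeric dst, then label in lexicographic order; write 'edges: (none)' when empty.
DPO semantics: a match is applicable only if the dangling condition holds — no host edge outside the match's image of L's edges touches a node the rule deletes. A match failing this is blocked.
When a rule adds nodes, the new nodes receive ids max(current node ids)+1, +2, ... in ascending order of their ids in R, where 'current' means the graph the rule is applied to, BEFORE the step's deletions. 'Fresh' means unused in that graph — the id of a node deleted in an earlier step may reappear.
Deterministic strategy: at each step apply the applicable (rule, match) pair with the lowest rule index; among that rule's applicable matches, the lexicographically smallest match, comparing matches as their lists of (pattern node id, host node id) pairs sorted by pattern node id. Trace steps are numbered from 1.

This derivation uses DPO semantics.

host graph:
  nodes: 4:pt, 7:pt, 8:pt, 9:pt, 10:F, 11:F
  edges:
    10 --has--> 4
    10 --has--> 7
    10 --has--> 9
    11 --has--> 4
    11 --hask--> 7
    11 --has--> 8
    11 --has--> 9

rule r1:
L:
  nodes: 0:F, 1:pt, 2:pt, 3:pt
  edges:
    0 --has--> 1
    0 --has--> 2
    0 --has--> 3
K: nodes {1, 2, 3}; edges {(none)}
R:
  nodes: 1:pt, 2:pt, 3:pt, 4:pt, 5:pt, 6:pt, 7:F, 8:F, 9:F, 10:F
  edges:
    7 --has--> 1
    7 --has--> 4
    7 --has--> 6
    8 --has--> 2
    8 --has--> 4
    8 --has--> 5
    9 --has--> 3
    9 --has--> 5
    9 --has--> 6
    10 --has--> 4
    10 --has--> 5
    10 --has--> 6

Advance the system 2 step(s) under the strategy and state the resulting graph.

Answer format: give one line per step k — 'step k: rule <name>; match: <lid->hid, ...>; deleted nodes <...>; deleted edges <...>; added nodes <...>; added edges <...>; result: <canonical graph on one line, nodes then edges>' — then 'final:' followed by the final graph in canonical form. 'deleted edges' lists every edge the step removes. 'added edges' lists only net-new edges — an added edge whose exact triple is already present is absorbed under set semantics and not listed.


step 1: rule r1; match: 0->10, 1->4, 2->7, 3->9; deleted nodes 10; deleted edges (10,4,has); (10,7,has); (10,9,has); added nodes 12, 13, 14, 15, 16, 17, 18; added edges (15,4,has); (15,12,has); (15,14,has); (16,7,has); (16,12,has); (16,13,has); (17,9,has); (17,13,has); (17,14,has); (18,12,has); (18,13,has); (18,14,has); result: nodes: 4:pt, 7:pt, 8:pt, 9:pt, 11:F, 12:pt, 13:pt, 14:pt, 15:F, 16:F, 17:F, 18:F edges: (11,4,has); (11,7,hask); (11,8,has); (11,9,has); (15,4,has); (15,12,has); (15,14,has); (16,7,has); (16,12,has); (16,13,has); (17,9,has); (17,13,has); (17,14,has); (18,12,has); (18,13,has); (18,14,has)
step 2: rule r1; match: 0->15, 1->4, 2->12, 3->14; deleted nodes 15; deleted edges (15,4,has); (15,12,has); (15,14,has); added nodes 19, 20, 21, 22, 23, 24, 25; added edges (22,4,has); (22,19,has); (22,21,has); (23,12,has); (23,19,has); (23,20,has); (24,14,has); (24,20,has); (24,21,has); (25,19,has); (25,20,has); (25,21,has); result: nodes: 4:pt, 7:pt, 8:pt, 9:pt, 11:F, 12:pt, 13:pt, 14:pt, 16:F, 17:F, 18:F, 19:pt, 20:pt, 21:pt, 22:F, 23:F, 24:F, 25:F edges: (11,4,has); (11,7,hask); (11,8,has); (11,9,has); (16,7,has); (16,12,has); (16,13,has); (17,9,has); (17,13,has); (17,14,has); (18,12,has); (18,13,has); (18,14,has); (22,4,has); (22,19,has); (22,21,has); (23,12,has); (23,19,has); (23,20,has); (24,14,has); (24,20,has); (24,21,has); (25,19,has); (25,20,has); (25,21,has)
final:
nodes: 4:pt, 7:pt, 8:pt, 9:pt, 11:F, 12:pt, 13:pt, 14:pt, 16:F, 17:F, 18:F, 19:pt, 20:pt, 21:pt, 22:F, 23:F, 24:F, 25:F
edges: (11,4,has); (11,7,hask); (11,8,has); (11,9,has); (16,7,has); (16,12,has); (16,13,has); (17,9,has); (17,13,has); (17,14,has); (18,12,has); (18,13,has); (18,14,has); (22,4,has); (22,19,has); (22,21,has); (23,12,has); (23,19,has); (23,20,has); (24,14,has); (24,20,has); (24,21,has); (25,19,has); (25,20,has); (25,21,has)


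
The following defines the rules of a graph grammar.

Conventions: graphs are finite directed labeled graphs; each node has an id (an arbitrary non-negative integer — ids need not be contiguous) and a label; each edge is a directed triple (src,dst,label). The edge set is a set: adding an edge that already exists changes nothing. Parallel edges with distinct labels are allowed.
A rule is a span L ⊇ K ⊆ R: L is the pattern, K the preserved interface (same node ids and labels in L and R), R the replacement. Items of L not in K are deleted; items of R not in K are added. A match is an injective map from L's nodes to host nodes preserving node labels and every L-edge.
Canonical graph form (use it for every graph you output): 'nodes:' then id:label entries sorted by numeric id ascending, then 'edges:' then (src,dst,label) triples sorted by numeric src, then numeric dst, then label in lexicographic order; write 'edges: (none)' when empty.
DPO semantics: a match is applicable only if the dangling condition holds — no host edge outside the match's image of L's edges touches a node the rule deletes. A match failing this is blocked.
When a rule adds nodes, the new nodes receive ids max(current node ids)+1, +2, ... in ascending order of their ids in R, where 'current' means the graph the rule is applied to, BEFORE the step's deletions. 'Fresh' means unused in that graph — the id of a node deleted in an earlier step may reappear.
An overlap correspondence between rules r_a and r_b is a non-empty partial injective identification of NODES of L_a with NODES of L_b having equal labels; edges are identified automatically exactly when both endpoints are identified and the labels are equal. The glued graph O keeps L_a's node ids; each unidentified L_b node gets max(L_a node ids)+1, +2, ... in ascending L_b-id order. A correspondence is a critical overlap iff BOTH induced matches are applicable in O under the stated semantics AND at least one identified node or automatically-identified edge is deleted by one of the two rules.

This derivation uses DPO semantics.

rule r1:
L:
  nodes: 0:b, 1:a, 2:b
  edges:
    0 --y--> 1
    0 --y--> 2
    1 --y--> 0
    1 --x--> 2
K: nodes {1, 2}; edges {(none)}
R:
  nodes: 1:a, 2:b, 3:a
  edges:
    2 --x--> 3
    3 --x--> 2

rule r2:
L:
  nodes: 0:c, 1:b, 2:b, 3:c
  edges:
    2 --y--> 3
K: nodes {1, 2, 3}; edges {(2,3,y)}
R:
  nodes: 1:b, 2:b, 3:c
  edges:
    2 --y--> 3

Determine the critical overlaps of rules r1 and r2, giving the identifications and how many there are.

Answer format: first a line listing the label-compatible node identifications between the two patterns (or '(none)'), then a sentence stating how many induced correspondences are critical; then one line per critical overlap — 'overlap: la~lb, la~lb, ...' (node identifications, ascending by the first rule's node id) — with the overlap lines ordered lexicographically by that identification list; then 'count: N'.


label-compatible node identifications between L(r1) and L(r2): 0~1, 0~2, 2~1, 2~2
2 of the induced correspondences are critical overlaps of r1 and r2.
overlap: 0~1
overlap: 0~1, 2~2
count: 2


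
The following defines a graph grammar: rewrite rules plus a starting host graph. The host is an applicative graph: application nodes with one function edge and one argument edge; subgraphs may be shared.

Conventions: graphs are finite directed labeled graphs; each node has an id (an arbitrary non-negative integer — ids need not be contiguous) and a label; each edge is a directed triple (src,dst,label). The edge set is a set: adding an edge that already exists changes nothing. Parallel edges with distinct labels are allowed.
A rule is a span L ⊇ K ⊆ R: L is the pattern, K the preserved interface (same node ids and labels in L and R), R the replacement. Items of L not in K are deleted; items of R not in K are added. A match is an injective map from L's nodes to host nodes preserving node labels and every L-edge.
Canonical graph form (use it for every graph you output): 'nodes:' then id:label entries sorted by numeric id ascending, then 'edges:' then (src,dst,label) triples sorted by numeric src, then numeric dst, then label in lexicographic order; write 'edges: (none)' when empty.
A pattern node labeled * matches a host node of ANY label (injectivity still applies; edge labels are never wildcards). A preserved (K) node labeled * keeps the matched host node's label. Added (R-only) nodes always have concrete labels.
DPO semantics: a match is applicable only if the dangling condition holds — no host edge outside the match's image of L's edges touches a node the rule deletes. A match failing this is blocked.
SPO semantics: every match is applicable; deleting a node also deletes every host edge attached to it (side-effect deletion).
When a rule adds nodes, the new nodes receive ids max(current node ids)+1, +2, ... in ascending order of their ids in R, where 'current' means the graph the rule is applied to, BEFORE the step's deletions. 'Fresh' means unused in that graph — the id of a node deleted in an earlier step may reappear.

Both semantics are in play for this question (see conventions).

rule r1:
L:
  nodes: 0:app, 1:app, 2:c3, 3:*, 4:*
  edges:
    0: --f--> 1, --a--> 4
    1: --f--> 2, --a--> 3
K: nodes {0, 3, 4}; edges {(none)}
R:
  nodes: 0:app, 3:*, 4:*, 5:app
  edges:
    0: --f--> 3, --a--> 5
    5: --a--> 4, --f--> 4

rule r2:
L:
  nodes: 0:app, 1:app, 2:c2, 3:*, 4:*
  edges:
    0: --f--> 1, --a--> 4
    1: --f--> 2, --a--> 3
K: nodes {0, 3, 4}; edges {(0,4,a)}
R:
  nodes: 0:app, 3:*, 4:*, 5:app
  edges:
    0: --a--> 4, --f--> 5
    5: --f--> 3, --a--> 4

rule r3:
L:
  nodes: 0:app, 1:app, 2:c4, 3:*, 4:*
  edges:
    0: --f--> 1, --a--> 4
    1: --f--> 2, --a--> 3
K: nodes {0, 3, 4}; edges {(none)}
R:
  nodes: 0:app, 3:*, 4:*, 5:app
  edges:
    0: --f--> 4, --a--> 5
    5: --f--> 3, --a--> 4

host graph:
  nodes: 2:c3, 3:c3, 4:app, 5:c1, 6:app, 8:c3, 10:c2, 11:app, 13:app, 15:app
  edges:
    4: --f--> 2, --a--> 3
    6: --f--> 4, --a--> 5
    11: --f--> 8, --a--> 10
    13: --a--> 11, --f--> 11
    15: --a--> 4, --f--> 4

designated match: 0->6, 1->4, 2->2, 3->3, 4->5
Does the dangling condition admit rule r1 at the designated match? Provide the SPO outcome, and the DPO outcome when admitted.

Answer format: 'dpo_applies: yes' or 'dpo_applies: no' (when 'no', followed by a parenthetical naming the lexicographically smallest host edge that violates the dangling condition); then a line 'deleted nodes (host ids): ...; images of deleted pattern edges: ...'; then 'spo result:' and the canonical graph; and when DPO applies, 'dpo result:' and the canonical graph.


dpo_applies: no
(the rule deletes node 4, which keeps host edge (15,4,a) outside the match image — the dangling condition fails, DPO blocks; SPO proceeds and side-deletes such edges)
deleted nodes (host ids): 2, 4; images of deleted pattern edges: (4,2,f); (4,3,a); (6,4,f); (6,5,a)
spo result:
nodes: 3:c3, 5:c1, 6:app, 8:c3, 10:c2, 11:app, 13:app, 15:app, 16:app
edges: (6,3,f); (6,16,a); (11,8,f); (11,10,a); (13,11,a); (13,11,f); (16,5,a); (16,5,f)


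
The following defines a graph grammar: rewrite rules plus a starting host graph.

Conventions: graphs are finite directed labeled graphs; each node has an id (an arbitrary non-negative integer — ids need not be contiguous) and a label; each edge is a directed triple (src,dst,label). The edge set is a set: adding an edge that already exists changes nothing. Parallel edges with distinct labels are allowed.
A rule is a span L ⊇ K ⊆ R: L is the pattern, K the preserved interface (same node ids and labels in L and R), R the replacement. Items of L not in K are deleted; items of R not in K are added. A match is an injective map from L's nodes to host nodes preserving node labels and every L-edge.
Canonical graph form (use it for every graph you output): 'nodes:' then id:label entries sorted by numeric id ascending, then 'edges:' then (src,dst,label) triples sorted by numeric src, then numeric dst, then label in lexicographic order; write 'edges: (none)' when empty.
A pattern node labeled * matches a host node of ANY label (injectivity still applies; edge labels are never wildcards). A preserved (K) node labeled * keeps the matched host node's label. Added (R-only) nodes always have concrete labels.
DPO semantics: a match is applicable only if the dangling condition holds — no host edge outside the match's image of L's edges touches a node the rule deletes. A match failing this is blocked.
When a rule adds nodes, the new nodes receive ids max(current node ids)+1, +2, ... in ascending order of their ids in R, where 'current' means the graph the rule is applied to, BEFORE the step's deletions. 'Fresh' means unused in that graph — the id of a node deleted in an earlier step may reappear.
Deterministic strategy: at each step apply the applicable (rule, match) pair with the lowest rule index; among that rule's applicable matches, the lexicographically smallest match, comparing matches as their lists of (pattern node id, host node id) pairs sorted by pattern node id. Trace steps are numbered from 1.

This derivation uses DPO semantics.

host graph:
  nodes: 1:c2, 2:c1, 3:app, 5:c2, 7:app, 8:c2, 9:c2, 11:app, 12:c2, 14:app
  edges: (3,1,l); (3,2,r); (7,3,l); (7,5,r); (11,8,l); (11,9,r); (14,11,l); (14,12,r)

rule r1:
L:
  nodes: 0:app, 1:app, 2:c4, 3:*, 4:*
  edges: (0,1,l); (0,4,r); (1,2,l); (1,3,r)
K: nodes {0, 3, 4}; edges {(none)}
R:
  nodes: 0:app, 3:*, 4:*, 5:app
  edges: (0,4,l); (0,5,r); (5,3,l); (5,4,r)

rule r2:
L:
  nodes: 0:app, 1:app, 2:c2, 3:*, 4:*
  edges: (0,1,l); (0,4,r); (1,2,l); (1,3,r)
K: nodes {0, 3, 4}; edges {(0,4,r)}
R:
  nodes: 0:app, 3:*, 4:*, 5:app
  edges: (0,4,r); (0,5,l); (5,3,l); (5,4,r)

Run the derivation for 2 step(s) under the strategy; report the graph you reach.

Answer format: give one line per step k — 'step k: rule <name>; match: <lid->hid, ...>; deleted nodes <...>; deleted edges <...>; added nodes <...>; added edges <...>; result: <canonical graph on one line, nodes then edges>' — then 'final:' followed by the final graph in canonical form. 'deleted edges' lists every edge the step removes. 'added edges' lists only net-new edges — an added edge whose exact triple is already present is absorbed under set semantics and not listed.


step 1: rule r2; match: 0->7, 1->3, 2->1, 3->2, 4->5; deleted nodes 1, 3; deleted edges (3,1,l); (3,2,r); (7,3,l); added nodes 15; added edges (7,15,l); (15,2,l); (15,5,r); result: nodes: 2:c1, 5:c2, 7:app, 8:c2, 9:c2, 11:app, 12:c2, 14:app, 15:app edges: (7,5,r); (7,15,l); (11,8,l); (11,9,r); (14,11,l); (14,12,r); (15,2,l); (15,5,r)
step 2: rule r2; match: 0->14, 1->11, 2->8, 3->9, 4->12; deleted nodes 8, 11; deleted edges (11,8,l); (11,9,r); (14,11,l); added nodes 16; added edges (14,16,l); (16,9,l); (16,12,r); result: nodes: 2:c1, 5:c2, 7:app, 9:c2, 12:c2, 14:app, 15:app, 16:app edges: (7,5,r); (7,15,l); (14,12,r); (14,16,l); (15,2,l); (15,5,r); (16,9,l); (16,12,r)
final:
nodes: 2:c1, 5:c2, 7:app, 9:c2, 12:c2, 14:app, 15:app, 16:app
edges: (7,5,r); (7,15,l); (14,12,r); (14,16,l); (15,2,l); (15,5,r); (16,9,l); (16,12,r)


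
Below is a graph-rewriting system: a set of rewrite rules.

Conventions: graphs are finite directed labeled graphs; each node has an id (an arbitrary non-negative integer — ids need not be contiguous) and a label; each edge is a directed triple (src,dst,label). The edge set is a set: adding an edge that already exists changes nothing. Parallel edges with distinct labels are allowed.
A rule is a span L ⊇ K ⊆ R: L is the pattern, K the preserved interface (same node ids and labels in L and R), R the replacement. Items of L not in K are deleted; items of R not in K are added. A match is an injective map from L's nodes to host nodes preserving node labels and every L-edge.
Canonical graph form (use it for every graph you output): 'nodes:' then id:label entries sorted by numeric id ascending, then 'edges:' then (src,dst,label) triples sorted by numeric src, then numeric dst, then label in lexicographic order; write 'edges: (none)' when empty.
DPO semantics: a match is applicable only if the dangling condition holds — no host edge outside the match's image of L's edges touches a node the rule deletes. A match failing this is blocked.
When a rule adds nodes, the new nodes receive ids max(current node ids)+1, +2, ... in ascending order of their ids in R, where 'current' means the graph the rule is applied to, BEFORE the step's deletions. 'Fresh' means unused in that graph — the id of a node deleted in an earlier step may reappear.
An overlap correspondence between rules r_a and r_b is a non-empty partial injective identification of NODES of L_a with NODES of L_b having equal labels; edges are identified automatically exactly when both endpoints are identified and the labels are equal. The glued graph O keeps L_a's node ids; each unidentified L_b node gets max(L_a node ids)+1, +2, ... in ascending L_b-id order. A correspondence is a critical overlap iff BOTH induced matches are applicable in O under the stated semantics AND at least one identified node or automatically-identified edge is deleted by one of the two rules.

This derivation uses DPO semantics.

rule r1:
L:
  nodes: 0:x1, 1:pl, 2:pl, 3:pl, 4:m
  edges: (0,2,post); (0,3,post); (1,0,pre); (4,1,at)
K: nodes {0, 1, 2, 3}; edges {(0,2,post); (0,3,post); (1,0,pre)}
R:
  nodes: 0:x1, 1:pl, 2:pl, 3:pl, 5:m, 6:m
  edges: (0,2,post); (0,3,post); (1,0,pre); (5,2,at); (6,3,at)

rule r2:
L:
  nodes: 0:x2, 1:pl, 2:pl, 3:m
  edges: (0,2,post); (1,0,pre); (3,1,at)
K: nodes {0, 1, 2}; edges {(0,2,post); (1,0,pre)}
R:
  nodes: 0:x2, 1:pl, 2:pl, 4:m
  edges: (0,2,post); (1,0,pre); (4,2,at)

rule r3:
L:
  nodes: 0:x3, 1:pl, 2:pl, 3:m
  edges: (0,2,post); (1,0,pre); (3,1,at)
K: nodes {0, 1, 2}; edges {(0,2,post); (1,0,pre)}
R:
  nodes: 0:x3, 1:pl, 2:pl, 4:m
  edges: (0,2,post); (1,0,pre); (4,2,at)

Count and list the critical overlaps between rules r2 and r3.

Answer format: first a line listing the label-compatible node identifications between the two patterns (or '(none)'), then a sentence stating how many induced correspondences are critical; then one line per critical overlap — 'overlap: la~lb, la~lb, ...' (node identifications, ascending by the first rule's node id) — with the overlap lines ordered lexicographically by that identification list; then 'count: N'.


label-compatible node identifications between L(r2) and L(r3): 1~1, 1~2, 2~1, 2~2, 3~3
2 of the induced correspondences are critical overlaps of r2 and r3.
overlap: 1~1, 2~2, 3~3
overlap: 1~1, 3~3
count: 2


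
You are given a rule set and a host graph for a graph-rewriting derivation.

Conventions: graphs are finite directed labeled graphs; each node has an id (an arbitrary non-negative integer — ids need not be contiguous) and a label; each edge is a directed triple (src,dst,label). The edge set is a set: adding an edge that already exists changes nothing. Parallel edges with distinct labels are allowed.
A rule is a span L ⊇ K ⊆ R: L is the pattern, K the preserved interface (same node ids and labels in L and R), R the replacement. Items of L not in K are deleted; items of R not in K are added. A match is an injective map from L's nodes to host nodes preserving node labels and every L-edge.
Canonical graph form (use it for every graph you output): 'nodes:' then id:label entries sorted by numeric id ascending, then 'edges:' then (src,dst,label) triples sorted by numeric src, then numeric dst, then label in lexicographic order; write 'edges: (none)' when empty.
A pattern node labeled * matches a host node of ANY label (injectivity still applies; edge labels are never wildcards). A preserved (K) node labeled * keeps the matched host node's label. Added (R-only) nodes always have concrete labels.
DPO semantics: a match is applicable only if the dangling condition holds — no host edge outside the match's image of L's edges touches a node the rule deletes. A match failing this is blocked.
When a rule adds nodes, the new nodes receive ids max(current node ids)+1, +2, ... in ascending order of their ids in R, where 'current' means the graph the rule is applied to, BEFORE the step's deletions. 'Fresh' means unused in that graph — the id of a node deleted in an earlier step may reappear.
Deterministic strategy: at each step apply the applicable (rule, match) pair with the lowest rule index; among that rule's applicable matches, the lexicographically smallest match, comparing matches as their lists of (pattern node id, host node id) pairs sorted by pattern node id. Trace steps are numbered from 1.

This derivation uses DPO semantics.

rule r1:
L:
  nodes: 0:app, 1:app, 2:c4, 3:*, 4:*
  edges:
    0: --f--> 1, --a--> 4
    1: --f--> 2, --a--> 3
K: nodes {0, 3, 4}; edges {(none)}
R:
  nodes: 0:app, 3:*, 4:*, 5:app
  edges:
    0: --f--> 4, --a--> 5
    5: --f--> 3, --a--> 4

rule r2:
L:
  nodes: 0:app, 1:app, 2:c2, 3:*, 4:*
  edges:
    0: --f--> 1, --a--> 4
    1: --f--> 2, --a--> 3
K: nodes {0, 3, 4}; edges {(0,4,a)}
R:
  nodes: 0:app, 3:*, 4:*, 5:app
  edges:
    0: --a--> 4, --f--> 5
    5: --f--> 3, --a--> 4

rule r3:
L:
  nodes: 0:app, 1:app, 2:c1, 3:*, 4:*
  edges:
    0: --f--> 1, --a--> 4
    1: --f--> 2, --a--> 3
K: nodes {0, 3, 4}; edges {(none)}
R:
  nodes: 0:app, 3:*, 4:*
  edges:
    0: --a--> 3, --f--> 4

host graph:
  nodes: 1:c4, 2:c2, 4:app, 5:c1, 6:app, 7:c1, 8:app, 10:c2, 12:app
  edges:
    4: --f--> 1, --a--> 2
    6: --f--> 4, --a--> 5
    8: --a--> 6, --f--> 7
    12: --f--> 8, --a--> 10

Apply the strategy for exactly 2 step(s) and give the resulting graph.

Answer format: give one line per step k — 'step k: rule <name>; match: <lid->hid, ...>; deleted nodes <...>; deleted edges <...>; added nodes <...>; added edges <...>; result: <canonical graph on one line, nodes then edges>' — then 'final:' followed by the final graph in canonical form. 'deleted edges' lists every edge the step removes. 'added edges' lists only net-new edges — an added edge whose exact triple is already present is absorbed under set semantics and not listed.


step 1: rule r1; match: 0->6, 1->4, 2->1, 3->2, 4->5; deleted nodes 1, 4; deleted edges (4,1,f); (4,2,a); (6,4,f); (6,5,a); added nodes 13; added edges (6,5,f); (6,13,a); (13,2,f); (13,5,a); result: nodes: 2:c2, 5:c1, 6:app, 7:c1, 8:app, 10:c2, 12:app, 13:app edges: (6,5,f); (6,13,a); (8,6,a); (8,7,f); (12,8,f); (12,10,a); (13,2,f); (13,5,a)
step 2: rule r3; match: 0->12, 1->8, 2->7, 3->6, 4->10; deleted nodes 7, 8; deleted edges (8,6,a); (8,7,f); (12,8,f); (12,10,a); added nodes (none); added edges (12,6,a); (12,10,f); result: nodes: 2:c2, 5:c1, 6:app, 10:c2, 12:app, 13:app edges: (6,5,f); (6,13,a); (12,6,a); (12,10,f); (13,2,f); (13,5,a)
final:
nodes: 2:c2, 5:c1, 6:app, 10:c2, 12:app, 13:app
edges: (6,5,f); (6,13,a); (12,6,a); (12,10,f); (13,2,f); (13,5,a)
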